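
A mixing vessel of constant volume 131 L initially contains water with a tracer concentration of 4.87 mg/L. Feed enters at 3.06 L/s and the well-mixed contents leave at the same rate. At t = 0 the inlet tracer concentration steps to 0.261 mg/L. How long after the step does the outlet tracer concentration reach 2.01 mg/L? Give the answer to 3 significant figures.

Species balance: V dC/dt = Q(C_in − C) ⇒ τ = V/Q = 42.810 s.
C(t) = C_in + (C₀ − C_in) e^(−t/τ). Set C = 2.01 and solve for t:
e^(−t/τ) = (C − C_in)/(C₀ − C_in) = (2.01 − 0.261)/(4.87 − 0.261) = 0.37947
t = −τ ln(…) = 42.810 × 0.96897 = 41.482 s.

41.5 s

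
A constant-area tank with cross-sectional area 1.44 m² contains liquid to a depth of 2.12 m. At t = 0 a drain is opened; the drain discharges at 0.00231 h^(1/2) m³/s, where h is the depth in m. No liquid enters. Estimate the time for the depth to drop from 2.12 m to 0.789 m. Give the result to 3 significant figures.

708 s

With no inflow, A dh/dt = −0.00231 √h.
This is separable: 2 d(√h)/dt = −0.00231/A, so √h = √h₀ − (0.00231/(2A)) t.
t = 2A(√h₀ − √h)/0.00231 = 2·1.44·(√2.12 − √0.789)/0.00231
  = 2.8800 × (1.4560 − 0.88826) / 0.00231 = 707.86 s.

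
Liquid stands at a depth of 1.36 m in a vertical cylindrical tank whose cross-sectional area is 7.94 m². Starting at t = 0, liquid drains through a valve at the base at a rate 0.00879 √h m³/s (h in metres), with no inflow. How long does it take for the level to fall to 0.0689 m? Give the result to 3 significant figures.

1630 s

With no inflow, A dh/dt = −0.00879 √h.
This is separable: 2 d(√h)/dt = −0.00879/A, so √h = √h₀ − (0.00879/(2A)) t.
t = 2A(√h₀ − √h)/0.00879 = 2·7.94·(√1.36 − √0.0689)/0.00879
  = 15.880 × (1.1662 − 0.26249) / 0.00879 = 1632.6 s.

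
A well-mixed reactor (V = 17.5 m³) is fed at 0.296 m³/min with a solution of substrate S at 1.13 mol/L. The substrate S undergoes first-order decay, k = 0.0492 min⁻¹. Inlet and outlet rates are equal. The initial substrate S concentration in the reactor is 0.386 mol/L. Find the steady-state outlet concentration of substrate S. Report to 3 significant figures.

V dC/dt = Q(C_in − C) − k V C.
Steady state (dC/dt = 0): C_ss = Q C_in/(Q + kV) = C_in/(1 + kV/Q).
C_ss = 0.296·1.13/(0.296 + 0.0492·17.5) = 0.33448/1.1570 = 0.28909 mol/L.

0.289 mol/L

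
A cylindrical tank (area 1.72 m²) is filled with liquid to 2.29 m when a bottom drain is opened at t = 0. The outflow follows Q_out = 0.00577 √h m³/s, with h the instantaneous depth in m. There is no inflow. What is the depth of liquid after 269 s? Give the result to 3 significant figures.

1.13 m

A dh/dt = −Q_out = −0.00577 √h.
∫ h^(−1/2) dh = −(0.00577/A) ∫ dt, giving 2√h = 2√h₀ − (0.00577/A) t.
√h = √2.29 − 0.00577·269/(2·1.72) = 1.5133 − 0.45120 = 1.0621.
h = 1.0621² = 1.1280 m.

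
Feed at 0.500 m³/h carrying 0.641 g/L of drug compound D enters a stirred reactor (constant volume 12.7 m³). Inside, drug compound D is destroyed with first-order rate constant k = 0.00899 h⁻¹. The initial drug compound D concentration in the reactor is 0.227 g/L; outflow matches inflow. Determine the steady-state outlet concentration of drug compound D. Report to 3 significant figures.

0.522 g/L

V dC/dt = Q(C_in − C) − k V C.
Steady state (dC/dt = 0): C_ss = Q C_in/(Q + kV) = C_in/(1 + kV/Q).
C_ss = 0.500·0.641/(0.500 + 0.00899·12.7) = 0.32050/0.61417 = 0.52184 g/L.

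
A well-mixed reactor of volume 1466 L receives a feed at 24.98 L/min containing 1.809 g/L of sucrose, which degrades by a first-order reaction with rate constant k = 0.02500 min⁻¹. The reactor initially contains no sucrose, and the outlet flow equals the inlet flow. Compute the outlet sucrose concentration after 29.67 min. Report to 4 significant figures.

0.5226 g/L

Accumulation = in − out − consumed: V dC/dt = Q C_in − Q C − k V C.
dC/dt = (Q/V) C_in − (Q/V + k) C; effective rate a = Q/V + k = 0.0170396 + 0.02500 = 0.0420396 min⁻¹.
C_ss = Q C_in/(Q + kV) = 0.733228 g/L; C(t) = C_ss + (C₀ − C_ss) e^(−a t).
C(29.67) = 0.733228 + (-0.733228)·e^(−0.0420396·29.67) = 0.733228 + (-0.733228)·0.287275 = 0.522589 g/L.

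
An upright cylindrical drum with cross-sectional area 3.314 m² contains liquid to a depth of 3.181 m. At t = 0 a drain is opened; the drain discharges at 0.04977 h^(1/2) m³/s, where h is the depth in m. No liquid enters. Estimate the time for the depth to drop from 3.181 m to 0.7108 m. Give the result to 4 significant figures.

125.2 s

A dh/dt = −Q_out = −0.04977 √h.
∫ h^(−1/2) dh = −(0.04977/A) ∫ dt, giving 2√h = 2√h₀ − (0.04977/A) t.
t = 2A(√h₀ − √h)/0.04977 = 2·3.314·(√3.181 − √0.7108)/0.04977
  = 6.62800 × (1.78354 − 0.843090) / 0.04977 = 125.242 s.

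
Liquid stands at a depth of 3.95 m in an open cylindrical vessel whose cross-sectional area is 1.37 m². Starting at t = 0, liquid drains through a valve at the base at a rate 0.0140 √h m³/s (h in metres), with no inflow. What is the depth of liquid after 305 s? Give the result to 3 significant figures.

0.184 m

With no inflow, A dh/dt = −0.0140 √h.
This is separable: 2 d(√h)/dt = −0.0140/A, so √h = √h₀ − (0.0140/(2A)) t.
√h = √3.95 − 0.0140·305/(2·1.37) = 1.9875 − 1.5584 = 0.42907.
h = 0.42907² = 0.18410 m.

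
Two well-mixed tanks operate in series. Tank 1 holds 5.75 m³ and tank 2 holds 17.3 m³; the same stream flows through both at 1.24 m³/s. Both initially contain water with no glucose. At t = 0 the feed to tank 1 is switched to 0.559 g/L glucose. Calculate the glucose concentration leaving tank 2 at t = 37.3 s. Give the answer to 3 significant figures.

Species balance on tank i: dCᵢ/dt = (Cᵢ₋₁ − Cᵢ)/τᵢ with τᵢ = Vᵢ/Q.
τ₁ = 5.75/1.24 = 4.6371 s; τ₂ = 17.3/1.24 = 13.952 s.
Tank 1: C₁ = C_in(1 − e^(−t/τ₁)). Tank 2 (τ₁ ≠ τ₂): C₂ = C_in[1 − (τ₁ e^(−t/τ₁) − τ₂ e^(−t/τ₂))/(τ₁ − τ₂)].
At t = 37.3: e^(−t/τ₁) = 0.00032108, e^(−t/τ₂) = 0.069008.
C₂ = 0.559·[1 − (4.6371·0.00032108 − 13.952·0.069008)/(-9.3145)] = 0.559·0.89680 = 0.50131 g/L.

0.501 g/L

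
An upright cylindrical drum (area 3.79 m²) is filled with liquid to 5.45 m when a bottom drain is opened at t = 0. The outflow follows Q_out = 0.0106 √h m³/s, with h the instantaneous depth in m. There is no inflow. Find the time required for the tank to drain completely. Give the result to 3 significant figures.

A dh/dt = −Q_out = −0.0106 √h.
This is separable: 2 d(√h)/dt = −0.0106/A, so √h = √h₀ − (0.0106/(2A)) t.
Set h = 0: 2√h₀ = (0.0106/A) t_empty ⇒ t_empty = 2A√h₀/0.0106.
t_empty = 2·3.79·√5.45/0.0106 = 7.5800·2.3345/0.0106 = 1669.4 s.

1670 s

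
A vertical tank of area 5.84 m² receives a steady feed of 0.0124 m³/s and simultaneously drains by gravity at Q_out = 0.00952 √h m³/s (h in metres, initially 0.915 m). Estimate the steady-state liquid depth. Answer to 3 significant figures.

A dh/dt = Q_in − 0.00952 √h. Steady state requires inflow = outflow:
Q_in = 0.00952 √h_ss ⇒ √h_ss = 0.0124/0.00952 = 1.3025.
h_ss = 1.3025² = 1.6966 m. (Since h₀ = 0.915 m < h_ss, the level will rise toward this value.)

1.70 m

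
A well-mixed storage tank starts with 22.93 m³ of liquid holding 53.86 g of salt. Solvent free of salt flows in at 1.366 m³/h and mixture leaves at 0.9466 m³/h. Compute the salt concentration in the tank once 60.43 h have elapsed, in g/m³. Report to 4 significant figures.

0.2079 g/m³

Total volume: dV/dt = Q_in − Q_out = 0.419400 m³/h, so V(t) = 22.93 + 0.419400 t and V(60.43) = 48.2743 m³.
Species balance (pure solvent in): dm/dt = −Q_out · m/V(t).
Separate: dm/m = −Q_out dt/V(t) ⇒ ln(m/m₀) = −(Q_out/(Q_in−Q_out)) ln(V/V₀).
m = m₀ (V₀/V)^(Q_out/(Q_in−Q_out)) = 53.86 × (22.93/48.2743)^(2.25703) = 10.0355 g.
C = m/V = 10.0355/48.2743 = 0.207885 g/m³.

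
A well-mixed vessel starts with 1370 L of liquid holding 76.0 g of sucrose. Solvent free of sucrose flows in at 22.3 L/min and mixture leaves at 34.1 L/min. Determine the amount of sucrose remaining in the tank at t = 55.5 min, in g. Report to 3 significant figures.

11.6 g

Total volume: dV/dt = Q_in − Q_out = -11.800 L/min, so V(t) = 1370 − 11.800 t and V(55.5) = 715.10 L.
Solute balance: dm/dt = 0 − Q_out C = −Q_out m/V(t).
Separate: dm/m = −Q_out dt/V(t) ⇒ ln(m/m₀) = −(Q_out/(Q_in−Q_out)) ln(V/V₀).
m = m₀ (V₀/V)^(Q_out/(Q_in−Q_out)) = 76.0 × (1370/715.10)^(-2.8898) = 11.611 g.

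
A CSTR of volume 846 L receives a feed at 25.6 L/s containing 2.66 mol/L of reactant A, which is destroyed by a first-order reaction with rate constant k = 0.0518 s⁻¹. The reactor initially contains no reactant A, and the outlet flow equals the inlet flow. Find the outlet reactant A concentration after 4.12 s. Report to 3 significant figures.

Species balance: V dC/dt = Q C_in − Q C − k V C.
dC/dt = (Q/V) C_in − (Q/V + k) C; effective rate a = Q/V + k = 0.030260 + 0.0518 = 0.082060 s⁻¹.
C_ss = Q C_in/(Q + kV) = 0.98089 mol/L; C(t) = C_ss + (C₀ − C_ss) e^(−a t).
C(4.12) = 0.98089 + (-0.98089)·e^(−0.082060·4.12) = 0.98089 + (-0.98089)·0.71313 = 0.28138 mol/L.

0.281 mol/L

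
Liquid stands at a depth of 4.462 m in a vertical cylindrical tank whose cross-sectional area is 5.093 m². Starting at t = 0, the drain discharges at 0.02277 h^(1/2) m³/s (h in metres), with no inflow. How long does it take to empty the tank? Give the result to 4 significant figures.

944.9 s

With no inflow, A dh/dt = −0.02277 √h.
Separate and integrate: 2(√h − √h₀) = −(0.02277/A) t.
Tank is empty when √h = 0: t_empty = 2A√h₀/0.02277.
t_empty = 2·5.093·√4.462/0.02277 = 10.1860·2.11234/0.02277 = 944.943 s.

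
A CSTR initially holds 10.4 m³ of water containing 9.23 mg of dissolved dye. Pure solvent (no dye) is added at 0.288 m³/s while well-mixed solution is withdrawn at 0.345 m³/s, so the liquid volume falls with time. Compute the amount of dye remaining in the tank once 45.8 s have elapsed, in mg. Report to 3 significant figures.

1.60 mg

Let m(t) be the amount of dye. Volume: V(t) = V₀ + (Q_in − Q_out) t = 10.4 − 0.057000 t; V(45.8) = 7.7894 m³.
Species balance (pure solvent in): dm/dt = −Q_out · m/V(t).
Separate: dm/m = −Q_out dt/V(t) ⇒ ln(m/m₀) = −(Q_out/(Q_in−Q_out)) ln(V/V₀).
m = m₀ (V₀/V)^(Q_out/(Q_in−Q_out)) = 9.23 × (10.4/7.7894)^(-6.0526) = 1.6048 mg.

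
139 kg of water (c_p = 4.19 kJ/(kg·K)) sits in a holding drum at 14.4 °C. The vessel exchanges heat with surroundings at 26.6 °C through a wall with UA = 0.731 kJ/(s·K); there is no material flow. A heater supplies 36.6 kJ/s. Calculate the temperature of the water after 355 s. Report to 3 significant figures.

M c_p dT/dt = −UA(T − T_amb) + Q̇.
dT/dt = (T_ss − T)/τ with T_ss = T_amb + Q̇/UA = 26.6 + 36.6/0.731 = 76.668 °C, τ = M c_p/UA = 139·4.19/0.731 = 796.73 s.
This is linear first-order; T(t) = T_ss + (T₀ − T_ss) e^(−t/τ).
T(355) = 76.668 + (-62.268)·0.64046 = 36.788 °C.

36.8 °C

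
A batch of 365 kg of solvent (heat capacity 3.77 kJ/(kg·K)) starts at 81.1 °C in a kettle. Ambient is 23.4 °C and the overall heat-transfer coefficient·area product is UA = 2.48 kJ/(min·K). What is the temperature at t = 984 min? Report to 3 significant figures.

Lumped-capacitance energy balance: M c_p dT/dt = UA(T_amb − T).
dT/dt = (T_ss − T)/τ with T_ss = T_amb = 23.400 °C, τ = M c_p/UA = 365·3.77/2.48 = 554.86 min.
Integrating: T(t) = T_ss + (T₀ − T_ss) e^(−t/τ).
T(984) = 23.400 + (57.700)·0.16975 = 33.195 °C.

33.2 °C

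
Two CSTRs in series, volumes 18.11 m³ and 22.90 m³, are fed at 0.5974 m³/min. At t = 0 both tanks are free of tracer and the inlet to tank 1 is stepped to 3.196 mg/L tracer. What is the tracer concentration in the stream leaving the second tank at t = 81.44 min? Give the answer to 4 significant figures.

Each tank obeys Vᵢ dCᵢ/dt = Q(Cᵢ₋₁ − Cᵢ), so τᵢ = Vᵢ/Q.
τ₁ = 18.11/0.5974 = 30.3147 min; τ₂ = 22.90/0.5974 = 38.3328 min.
Tank 1: C₁ = C_in(1 − e^(−t/τ₁)). Tank 2 (τ₁ ≠ τ₂): C₂ = C_in[1 − (τ₁ e^(−t/τ₁) − τ₂ e^(−t/τ₂))/(τ₁ − τ₂)].
At t = 81.44: e^(−t/τ₁) = 0.0681199, e^(−t/τ₂) = 0.119486.
C₂ = 3.196·[1 − (30.3147·0.0681199 − 38.3328·0.119486)/(-8.01808)] = 3.196·0.686307 = 2.19344 mg/L.

2.193 mg/L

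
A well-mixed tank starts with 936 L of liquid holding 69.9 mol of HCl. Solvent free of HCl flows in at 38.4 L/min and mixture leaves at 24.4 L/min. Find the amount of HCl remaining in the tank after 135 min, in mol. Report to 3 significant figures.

10.2 mol

Let m(t) be the amount of HCl. Volume: V(t) = V₀ + (Q_in − Q_out) t = 936 + 14.000 t; V(135) = 2826.0 L.
No HCl enters, so dm/dt = −Q_out · (m/V).
Separate: dm/m = −Q_out dt/V(t) ⇒ ln(m/m₀) = −(Q_out/(Q_in−Q_out)) ln(V/V₀).
m = m₀ (V₀/V)^(Q_out/(Q_in−Q_out)) = 69.9 × (936/2826.0)^(1.7429) = 10.188 mol.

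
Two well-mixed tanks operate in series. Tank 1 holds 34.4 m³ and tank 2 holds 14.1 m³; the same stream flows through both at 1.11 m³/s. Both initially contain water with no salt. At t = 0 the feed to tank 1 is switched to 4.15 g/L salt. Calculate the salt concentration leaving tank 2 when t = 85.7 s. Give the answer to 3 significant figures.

Time constants: τᵢ = Vᵢ/Q for each well-mixed tank.
τ₁ = 34.4/1.11 = 30.991 s; τ₂ = 14.1/1.11 = 12.703 s.
Solving the cascade with C₁(0)=C₂(0)=0 gives C₂(t) = C_in[1 − (τ₁ e^(−t/τ₁) − τ₂ e^(−t/τ₂))/(τ₁ − τ₂)].
At t = 85.7: e^(−t/τ₁) = 0.062956, e^(−t/τ₂) = 0.0011749.
C₂ = 4.15·[1 − (30.991·0.062956 − 12.703·0.0011749)/(18.288)] = 4.15·0.89413 = 3.7106 g/L.

3.71 g/L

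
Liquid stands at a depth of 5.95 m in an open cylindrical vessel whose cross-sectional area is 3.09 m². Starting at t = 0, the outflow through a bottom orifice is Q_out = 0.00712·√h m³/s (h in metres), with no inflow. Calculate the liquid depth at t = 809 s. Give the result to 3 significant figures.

With no inflow, A dh/dt = −0.00712 √h.
∫ h^(−1/2) dh = −(0.00712/A) ∫ dt, giving 2√h = 2√h₀ − (0.00712/A) t.
√h = √5.95 − 0.00712·809/(2·3.09) = 2.4393 − 0.93205 = 1.5072.
h = 1.5072² = 2.2717 m.

2.27 m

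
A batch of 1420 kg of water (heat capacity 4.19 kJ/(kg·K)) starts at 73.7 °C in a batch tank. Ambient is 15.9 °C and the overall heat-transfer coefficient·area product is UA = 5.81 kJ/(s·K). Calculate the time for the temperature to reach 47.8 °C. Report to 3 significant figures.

Lumped-capacitance energy balance: M c_p dT/dt = UA(T_amb − T).
τ = M c_p/UA = 1024.1 s; T_ss = T_amb = 15.900 °C.
T(t) = T_ss + (T₀ − T_ss)e^(−t/τ); set T = 47.8:
t = −τ ln[(T − T_ss)/(T₀ − T_ss)] = −1024.1 · ln(0.55190) = 608.68 s.

609 s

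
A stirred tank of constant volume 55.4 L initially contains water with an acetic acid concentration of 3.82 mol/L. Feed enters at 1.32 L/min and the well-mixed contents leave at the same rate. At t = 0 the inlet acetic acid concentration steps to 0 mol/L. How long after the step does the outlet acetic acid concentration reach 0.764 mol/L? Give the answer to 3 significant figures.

67.5 min

Transient balance on the dissolved component: V dC/dt = Q(C_in − C), so τ = V/Q = 41.970 min.
C(t) = C_in + (C₀ − C_in) e^(−t/τ). Set C = 0.764 and solve for t:
e^(−t/τ) = (C − C_in)/(C₀ − C_in) = (0.764 − 0)/(3.82 − 0) = 0.20000
t = −τ ln(…) = 41.970 × 1.6094 = 67.548 min.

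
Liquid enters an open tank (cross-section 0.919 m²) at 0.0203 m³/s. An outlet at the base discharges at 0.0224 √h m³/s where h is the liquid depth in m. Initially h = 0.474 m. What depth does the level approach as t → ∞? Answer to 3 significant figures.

A dh/dt = Q_in − 0.0224 √h. Steady state requires inflow = outflow:
Q_in = 0.0224 √h_ss ⇒ √h_ss = 0.0203/0.0224 = 0.90625.
h_ss = 0.90625² = 0.82129 m. (Since h₀ = 0.474 m < h_ss, the level will rise toward this value.)

0.821 m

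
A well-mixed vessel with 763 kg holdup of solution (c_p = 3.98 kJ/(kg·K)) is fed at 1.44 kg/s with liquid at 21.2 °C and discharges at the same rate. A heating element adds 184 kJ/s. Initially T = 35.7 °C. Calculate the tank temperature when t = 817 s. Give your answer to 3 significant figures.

49.5 °C

M c_p dT/dt = ṁ c_p (T_in − T) + Q̇.
τ = M/ṁ = 529.86 s; T_ss = T_in + Q̇/(ṁ c_p) = 21.2 + 184/(1.44·3.98) = 53.305 °C.
T approaches T_ss exponentially: T(t) = T_ss + (T₀ − T_ss) e^(−t/τ).
T(817) = 53.305 + (-17.605)·e^(−817/529.86) = 53.305 + (-17.605)·0.21397 = 49.538 °C.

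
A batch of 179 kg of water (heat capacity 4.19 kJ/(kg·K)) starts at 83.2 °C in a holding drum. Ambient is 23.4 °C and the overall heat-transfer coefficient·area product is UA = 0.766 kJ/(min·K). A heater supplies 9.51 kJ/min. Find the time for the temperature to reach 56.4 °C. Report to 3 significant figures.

Lumped-capacitance energy balance: M c_p dT/dt = UA(T_amb − T) + Q̇.
τ = M c_p/UA = 979.13 min; T_ss = T_amb + Q̇/UA = 23.4 + 9.51/0.766 = 35.815 °C.
T(t) = T_ss + (T₀ − T_ss)e^(−t/τ); set T = 56.4:
t = −τ ln[(T − T_ss)/(T₀ − T_ss)] = −979.13 · ln(0.43442) = 816.34 min.

816 min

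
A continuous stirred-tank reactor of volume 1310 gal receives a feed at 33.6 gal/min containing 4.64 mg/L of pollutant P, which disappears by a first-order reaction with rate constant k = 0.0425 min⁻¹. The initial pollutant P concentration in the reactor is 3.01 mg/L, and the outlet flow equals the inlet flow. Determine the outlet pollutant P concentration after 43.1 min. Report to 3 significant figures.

1.81 mg/L

Accumulation = in − out − consumed: V dC/dt = Q C_in − Q C − k V C.
dC/dt = (Q/V) C_in − (Q/V + k) C; effective rate a = Q/V + k = 0.025649 + 0.0425 = 0.068149 min⁻¹.
C_ss = Q C_in/(Q + kV) = 1.7463 mg/L; C(t) = C_ss + (C₀ − C_ss) e^(−a t).
C(43.1) = 1.7463 + (1.2637)·e^(−0.068149·43.1) = 1.7463 + (1.2637)·0.053013 = 1.8133 mg/L.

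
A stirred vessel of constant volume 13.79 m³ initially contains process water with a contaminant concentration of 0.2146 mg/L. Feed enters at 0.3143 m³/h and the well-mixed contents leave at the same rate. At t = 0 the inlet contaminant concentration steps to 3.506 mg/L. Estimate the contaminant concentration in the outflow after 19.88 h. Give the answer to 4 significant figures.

Species balance on the tank: V dC/dt = Q(C_in − C).
So dC/dt = (C_in − C)/τ with τ = V/Q = 13.79/0.3143 = 43.8753 h.
C approaches C_in exponentially: C(t) = C_in + (C₀ − C_in) e^(−t/τ).
C(19.88) = 3.506 + (0.2146 − 3.506)·e^(−19.88/43.8753) = 3.506 + (-3.29140)·0.635653 = 1.41381 mg/L.

1.414 mg/L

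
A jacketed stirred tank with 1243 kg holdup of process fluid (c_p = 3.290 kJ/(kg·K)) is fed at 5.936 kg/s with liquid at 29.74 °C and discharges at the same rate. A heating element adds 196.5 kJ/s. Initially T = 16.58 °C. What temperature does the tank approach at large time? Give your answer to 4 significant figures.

39.80 °C

M c_p dT/dt = ṁ c_p (T_in − T) + Q̇.
At steady state dT/dt = 0 ⇒ T_ss = T_in + Q̇/(ṁ c_p) = 29.74 + 196.5/(5.936·3.290) = 39.8017 °C.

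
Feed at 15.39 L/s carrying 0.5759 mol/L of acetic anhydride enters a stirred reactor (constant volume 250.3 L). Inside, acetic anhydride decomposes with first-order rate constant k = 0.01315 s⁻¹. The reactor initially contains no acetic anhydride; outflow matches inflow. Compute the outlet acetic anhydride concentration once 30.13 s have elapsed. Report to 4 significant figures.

0.4244 mol/L

Accumulation = in − out − consumed: V dC/dt = Q C_in − Q C − k V C.
This is linear with rate a = Q/V + k = 0.0746362 s⁻¹.
C_ss = Q C_in/(Q + kV) = 0.474433 mol/L; C(t) = C_ss + (C₀ − C_ss) e^(−a t).
C(30.13) = 0.474433 + (-0.474433)·e^(−0.0746362·30.13) = 0.474433 + (-0.474433)·0.105527 = 0.424368 mol/L.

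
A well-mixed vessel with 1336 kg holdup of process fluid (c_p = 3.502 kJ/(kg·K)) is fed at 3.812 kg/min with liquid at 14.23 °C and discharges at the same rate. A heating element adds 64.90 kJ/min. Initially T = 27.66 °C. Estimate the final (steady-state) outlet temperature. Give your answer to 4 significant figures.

19.09 °C

M c_p dT/dt = ṁ c_p (T_in − T) + Q̇.
At steady state dT/dt = 0 ⇒ T_ss = T_in + Q̇/(ṁ c_p) = 14.23 + 64.90/(3.812·3.502) = 19.0916 °C.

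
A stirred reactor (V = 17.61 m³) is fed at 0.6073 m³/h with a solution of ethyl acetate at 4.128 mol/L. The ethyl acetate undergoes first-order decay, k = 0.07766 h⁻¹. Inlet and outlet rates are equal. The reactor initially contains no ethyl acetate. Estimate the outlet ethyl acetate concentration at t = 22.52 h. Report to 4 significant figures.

Species balance: V dC/dt = Q C_in − Q C − k V C.
dC/dt = (Q/V) C_in − (Q/V + k) C; effective rate a = Q/V + k = 0.0344861 + 0.07766 = 0.112146 h⁻¹.
C_ss = Q C_in/(Q + kV) = 1.26940 mol/L; C(t) = C_ss + (C₀ − C_ss) e^(−a t).
C(22.52) = 1.26940 + (-1.26940)·e^(−0.112146·22.52) = 1.26940 + (-1.26940)·0.0800159 = 1.16783 mol/L.

1.168 mol/L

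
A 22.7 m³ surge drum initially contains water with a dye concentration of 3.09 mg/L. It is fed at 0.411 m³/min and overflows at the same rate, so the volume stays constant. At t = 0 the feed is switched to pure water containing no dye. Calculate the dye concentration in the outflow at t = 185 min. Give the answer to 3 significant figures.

0.108 mg/L

Species balance on the tank: V dC/dt = Q(C_in − C).
So dC/dt = (C_in − C)/τ with τ = V/Q = 22.7/0.411 = 55.231 min.
This is linear first-order; C(t) = C_in + (C₀ − C_in) e^(−t/τ).
C(185) = 0 + (3.09 − 0)·e^(−185/55.231) = 0 + (3.0900)·0.035100 = 0.10846 mg/L.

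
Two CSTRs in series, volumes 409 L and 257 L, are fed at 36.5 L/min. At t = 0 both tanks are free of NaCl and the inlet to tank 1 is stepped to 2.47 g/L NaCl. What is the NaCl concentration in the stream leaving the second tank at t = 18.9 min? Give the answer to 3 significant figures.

1.52 g/L

Time constants: τᵢ = Vᵢ/Q for each well-mixed tank.
τ₁ = 409/36.5 = 11.205 min; τ₂ = 257/36.5 = 7.0411 min.
Solving the cascade with C₁(0)=C₂(0)=0 gives C₂(t) = C_in[1 − (τ₁ e^(−t/τ₁) − τ₂ e^(−t/τ₂))/(τ₁ − τ₂)].
At t = 18.9: e^(−t/τ₁) = 0.18513, e^(−t/τ₂) = 0.068273.
C₂ = 2.47·[1 − (11.205·0.18513 − 7.0411·0.068273)/(4.1644)] = 2.47·0.61728 = 1.5247 g/L.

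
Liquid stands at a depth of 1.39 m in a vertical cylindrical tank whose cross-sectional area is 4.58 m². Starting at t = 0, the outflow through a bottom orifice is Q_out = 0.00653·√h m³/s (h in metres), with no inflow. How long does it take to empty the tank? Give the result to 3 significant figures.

A dh/dt = −Q_out = −0.00653 √h.
This is separable: 2 d(√h)/dt = −0.00653/A, so √h = √h₀ − (0.00653/(2A)) t.
Set h = 0: 2√h₀ = (0.00653/A) t_empty ⇒ t_empty = 2A√h₀/0.00653.
t_empty = 2·4.58·√1.39/0.00653 = 9.1600·1.1790/0.00653 = 1653.8 s.

1650 s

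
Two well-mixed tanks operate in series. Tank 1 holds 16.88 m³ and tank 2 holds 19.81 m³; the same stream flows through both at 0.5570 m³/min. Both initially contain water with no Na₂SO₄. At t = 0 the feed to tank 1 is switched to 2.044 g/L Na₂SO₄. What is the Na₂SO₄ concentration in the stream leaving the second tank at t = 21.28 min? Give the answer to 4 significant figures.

0.2818 g/L

Each tank obeys Vᵢ dCᵢ/dt = Q(Cᵢ₋₁ − Cᵢ), so τᵢ = Vᵢ/Q.
τ₁ = 16.88/0.5570 = 30.3052 min; τ₂ = 19.81/0.5570 = 35.5655 min.
Tank 1: C₁ = C_in(1 − e^(−t/τ₁)). Tank 2 (τ₁ ≠ τ₂): C₂ = C_in[1 − (τ₁ e^(−t/τ₁) − τ₂ e^(−t/τ₂))/(τ₁ − τ₂)].
At t = 21.28: e^(−t/τ₁) = 0.495499, e^(−t/τ₂) = 0.549728.
C₂ = 2.044·[1 − (30.3052·0.495499 − 35.5655·0.549728)/(-5.26032)] = 2.044·0.137857 = 0.281779 g/L.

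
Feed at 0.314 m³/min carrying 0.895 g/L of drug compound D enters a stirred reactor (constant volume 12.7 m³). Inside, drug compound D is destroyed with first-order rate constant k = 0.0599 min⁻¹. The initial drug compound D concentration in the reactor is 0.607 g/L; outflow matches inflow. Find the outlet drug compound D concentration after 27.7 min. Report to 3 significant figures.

Accumulation = in − out − consumed: V dC/dt = Q C_in − Q C − k V C.
dC/dt = (Q/V) C_in − (Q/V + k) C; effective rate a = Q/V + k = 0.024724 + 0.0599 = 0.084624 min⁻¹.
C_ss = Q C_in/(Q + kV) = 0.26149 g/L; C(t) = C_ss + (C₀ − C_ss) e^(−a t).
C(27.7) = 0.26149 + (0.34551)·e^(−0.084624·27.7) = 0.26149 + (0.34551)·0.095934 = 0.29464 g/L.

0.295 g/L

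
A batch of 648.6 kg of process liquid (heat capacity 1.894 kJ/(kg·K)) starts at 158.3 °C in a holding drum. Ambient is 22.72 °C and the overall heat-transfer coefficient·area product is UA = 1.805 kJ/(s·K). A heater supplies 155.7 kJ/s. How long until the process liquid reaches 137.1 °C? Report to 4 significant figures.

Lumped-capacitance energy balance: M c_p dT/dt = UA(T_amb − T) + Q̇.
τ = M c_p/UA = 680.581 s; T_ss = T_amb + Q̇/UA = 22.72 + 155.7/1.805 = 108.980 °C.
T(t) = T_ss + (T₀ − T_ss)e^(−t/τ); set T = 137.1:
t = −τ ln[(T − T_ss)/(T₀ − T_ss)] = −680.581 · ln(0.570151) = 382.387 s.

382.4 s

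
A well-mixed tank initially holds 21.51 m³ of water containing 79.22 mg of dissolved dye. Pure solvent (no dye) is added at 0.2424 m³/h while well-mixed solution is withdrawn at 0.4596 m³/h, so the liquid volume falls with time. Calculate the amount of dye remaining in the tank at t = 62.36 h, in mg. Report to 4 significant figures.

Let m(t) be the amount of dye. Volume: V(t) = V₀ + (Q_in − Q_out) t = 21.51 − 0.217200 t; V(62.36) = 7.96541 m³.
No dye enters, so dm/dt = −Q_out · (m/V).
dm/m = −Q_out dt/(V₀ − 0.217200 t); integrating gives ln(m/m₀) = −(Q_out/(Q_in−Q_out)) ln(V/V₀).
m = m₀ (V₀/V)^(Q_out/(Q_in−Q_out)) = 79.22 × (21.51/7.96541)^(-2.11602) = 9.68087 mg.

9.681 mg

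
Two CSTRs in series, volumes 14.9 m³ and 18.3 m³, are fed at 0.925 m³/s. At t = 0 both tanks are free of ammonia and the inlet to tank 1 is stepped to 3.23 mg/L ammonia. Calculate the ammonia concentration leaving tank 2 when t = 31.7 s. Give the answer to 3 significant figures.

1.71 mg/L

Time constants: τᵢ = Vᵢ/Q for each well-mixed tank.
τ₁ = 14.9/0.925 = 16.108 s; τ₂ = 18.3/0.925 = 19.784 s.
Tank 1: C₁ = C_in(1 − e^(−t/τ₁)). Tank 2 (τ₁ ≠ τ₂): C₂ = C_in[1 − (τ₁ e^(−t/τ₁) − τ₂ e^(−t/τ₂))/(τ₁ − τ₂)].
At t = 31.7: e^(−t/τ₁) = 0.13974, e^(−t/τ₂) = 0.20143.
C₂ = 3.23·[1 − (16.108·0.13974 − 19.784·0.20143)/(-3.6757)] = 3.23·0.52824 = 1.7062 mg/L.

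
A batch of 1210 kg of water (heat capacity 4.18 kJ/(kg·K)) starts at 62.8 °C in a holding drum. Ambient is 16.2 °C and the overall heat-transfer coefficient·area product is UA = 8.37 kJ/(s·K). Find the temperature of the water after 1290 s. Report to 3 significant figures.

21.7 °C

M c_p dT/dt = −UA(T − T_amb).
dT/dt = (T_ss − T)/τ with T_ss = T_amb = 16.200 °C, τ = M c_p/UA = 1210·4.18/8.37 = 604.28 s.
This is linear first-order; T(t) = T_ss + (T₀ − T_ss) e^(−t/τ).
T(1290) = 16.200 + (46.600)·0.11827 = 21.711 °C.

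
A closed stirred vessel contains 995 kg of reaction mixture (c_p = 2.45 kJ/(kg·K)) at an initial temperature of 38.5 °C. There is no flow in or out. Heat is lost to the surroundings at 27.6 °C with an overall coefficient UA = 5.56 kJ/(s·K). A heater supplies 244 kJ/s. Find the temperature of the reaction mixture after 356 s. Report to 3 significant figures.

56.8 °C

Energy balance: M c_p dT/dt = −UA(T − T_amb) + Q̇.
dT/dt = (T_ss − T)/τ with T_ss = T_amb + Q̇/UA = 27.6 + 244/5.56 = 71.485 °C, τ = M c_p/UA = 995·2.45/5.56 = 438.44 s.
Solution: T(t) = T_ss + (T₀ − T_ss) e^(−t/τ).
T(356) = 71.485 + (-32.985)·0.44399 = 56.840 °C.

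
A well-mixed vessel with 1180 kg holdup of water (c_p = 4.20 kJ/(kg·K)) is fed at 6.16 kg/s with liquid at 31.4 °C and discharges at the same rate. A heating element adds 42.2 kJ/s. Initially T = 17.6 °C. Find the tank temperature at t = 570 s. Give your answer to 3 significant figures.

First-law balance (no shaft work): M c_p dT/dt = ṁ c_p (T_in − T) + 42.2.
τ = M/ṁ = 191.56 s; T_ss = T_in + Q̇/(ṁ c_p) = 31.4 + 42.2/(6.16·4.20) = 33.031 °C.
T approaches T_ss exponentially: T(t) = T_ss + (T₀ − T_ss) e^(−t/τ).
T(570) = 33.031 + (-15.431)·e^(−570/191.56) = 33.031 + (-15.431)·0.051017 = 32.244 °C.

32.2 °C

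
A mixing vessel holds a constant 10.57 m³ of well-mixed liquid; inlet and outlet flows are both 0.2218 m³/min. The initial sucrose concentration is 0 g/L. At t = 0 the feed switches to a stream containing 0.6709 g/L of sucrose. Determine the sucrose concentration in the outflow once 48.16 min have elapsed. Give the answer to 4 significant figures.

Mass balance on the solute (V constant): V dC/dt = Q(C_in − C).
Time constant τ = V/Q = 10.57/0.2218 = 47.6555 min.
C approaches C_in exponentially: C(t) = C_in + (C₀ − C_in) e^(−t/τ).
C(48.16) = 0.6709 + (0 − 0.6709)·e^(−48.16/47.6555) = 0.6709 + (-0.670900)·0.364006 = 0.426688 g/L.

0.4267 g/L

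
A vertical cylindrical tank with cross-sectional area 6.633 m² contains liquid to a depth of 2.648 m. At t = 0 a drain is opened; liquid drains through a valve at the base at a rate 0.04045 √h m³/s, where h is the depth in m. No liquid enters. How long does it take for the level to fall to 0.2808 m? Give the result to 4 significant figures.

A dh/dt = −Q_out = −0.04045 √h.
Separate and integrate: 2(√h − √h₀) = −(0.04045/A) t.
t = 2A(√h₀ − √h)/0.04045 = 2·6.633·(√2.648 − √0.2808)/0.04045
  = 13.2660 × (1.62727 − 0.529906) / 0.04045 = 359.891 s.

359.9 s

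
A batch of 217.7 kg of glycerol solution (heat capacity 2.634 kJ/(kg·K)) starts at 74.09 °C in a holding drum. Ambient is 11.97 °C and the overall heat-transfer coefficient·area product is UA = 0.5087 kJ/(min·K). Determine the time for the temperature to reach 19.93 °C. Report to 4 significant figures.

Lumped-capacitance energy balance: M c_p dT/dt = UA(T_amb − T).
τ = M c_p/UA = 1127.23 min; T_ss = T_amb = 11.9700 °C.
T(t) = T_ss + (T₀ − T_ss)e^(−t/τ); set T = 19.93:
t = −τ ln[(T − T_ss)/(T₀ − T_ss)] = −1127.23 · ln(0.128139) = 2316.05 min.

2316 min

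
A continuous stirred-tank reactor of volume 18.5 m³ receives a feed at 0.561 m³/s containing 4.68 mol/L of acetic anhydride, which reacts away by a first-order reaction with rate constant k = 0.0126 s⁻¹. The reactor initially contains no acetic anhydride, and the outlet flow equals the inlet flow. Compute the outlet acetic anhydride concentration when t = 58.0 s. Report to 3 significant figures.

Accumulation = in − out − consumed: V dC/dt = Q C_in − Q C − k V C.
This is linear with rate a = Q/V + k = 0.042924 s⁻¹.
C_ss = Q C_in/(Q + kV) = 3.3062 mol/L; C(t) = C_ss + (C₀ − C_ss) e^(−a t).
C(58.0) = 3.3062 + (-3.3062)·e^(−0.042924·58.0) = 3.3062 + (-3.3062)·0.082942 = 3.0320 mol/L.

3.03 mol/L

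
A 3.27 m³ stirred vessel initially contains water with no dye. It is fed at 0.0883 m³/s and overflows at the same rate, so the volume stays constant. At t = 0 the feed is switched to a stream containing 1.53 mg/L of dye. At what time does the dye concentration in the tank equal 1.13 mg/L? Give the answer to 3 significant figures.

Species balance: V dC/dt = Q(C_in − C) ⇒ τ = V/Q = 37.033 s.
C(t) = C_in + (C₀ − C_in) e^(−t/τ). Set C = 1.13 and solve for t:
e^(−t/τ) = (C − C_in)/(C₀ − C_in) = (1.13 − 1.53)/(0 − 1.53) = 0.26144
t = −τ ln(…) = 37.033 × 1.3416 = 49.682 s.

49.7 s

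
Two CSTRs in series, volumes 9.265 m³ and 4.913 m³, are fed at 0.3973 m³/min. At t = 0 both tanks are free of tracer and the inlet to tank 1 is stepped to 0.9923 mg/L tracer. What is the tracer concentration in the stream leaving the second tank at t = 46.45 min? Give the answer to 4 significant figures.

Each tank obeys Vᵢ dCᵢ/dt = Q(Cᵢ₋₁ − Cᵢ), so τᵢ = Vᵢ/Q.
τ₁ = 9.265/0.3973 = 23.3199 min; τ₂ = 4.913/0.3973 = 12.3660 min.
Tank 1: C₁ = C_in(1 − e^(−t/τ₁)). Tank 2 (τ₁ ≠ τ₂): C₂ = C_in[1 − (τ₁ e^(−t/τ₁) − τ₂ e^(−t/τ₂))/(τ₁ − τ₂)].
At t = 46.45: e^(−t/τ₁) = 0.136441, e^(−t/τ₂) = 0.0233706.
C₂ = 0.9923·[1 − (23.3199·0.136441 − 12.3660·0.0233706)/(10.9539)] = 0.9923·0.735912 = 0.730246 mg/L.

0.7302 mg/L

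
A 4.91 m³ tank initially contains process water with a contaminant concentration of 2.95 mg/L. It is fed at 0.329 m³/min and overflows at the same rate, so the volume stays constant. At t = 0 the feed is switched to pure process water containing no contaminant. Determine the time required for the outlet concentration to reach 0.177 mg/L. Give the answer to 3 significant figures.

42.0 min

Species balance: V dC/dt = Q(C_in − C) ⇒ τ = V/Q = 14.924 min.
C(t) = C_in + (C₀ − C_in) e^(−t/τ). Set C = 0.177 and solve for t:
e^(−t/τ) = (C − C_in)/(C₀ − C_in) = (0.177 − 0)/(2.95 − 0) = 0.060000
t = −τ ln(…) = 14.924 × 2.8134 = 41.987 min.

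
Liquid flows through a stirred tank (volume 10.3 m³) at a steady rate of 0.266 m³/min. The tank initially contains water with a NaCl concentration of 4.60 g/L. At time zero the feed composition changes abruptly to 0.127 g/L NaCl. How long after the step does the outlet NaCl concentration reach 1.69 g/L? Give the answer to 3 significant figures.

40.7 min

Transient balance on the dissolved component: V dC/dt = Q(C_in − C), so τ = V/Q = 38.722 min.
C(t) = C_in + (C₀ − C_in) e^(−t/τ). Set C = 1.69 and solve for t:
e^(−t/τ) = (C − C_in)/(C₀ − C_in) = (1.69 − 0.127)/(4.60 − 0.127) = 0.34943
t = −τ ln(…) = 38.722 × 1.0515 = 40.714 min.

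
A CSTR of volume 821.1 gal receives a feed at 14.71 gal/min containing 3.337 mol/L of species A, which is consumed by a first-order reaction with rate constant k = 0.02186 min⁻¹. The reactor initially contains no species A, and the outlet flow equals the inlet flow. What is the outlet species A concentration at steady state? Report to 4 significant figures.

V dC/dt = Q(C_in − C) − k V C.
Steady state (dC/dt = 0): C_ss = Q C_in/(Q + kV) = C_in/(1 + kV/Q).
C_ss = 14.71·3.337/(14.71 + 0.02186·821.1) = 49.0873/32.6592 = 1.50301 mol/L.

1.503 mol/L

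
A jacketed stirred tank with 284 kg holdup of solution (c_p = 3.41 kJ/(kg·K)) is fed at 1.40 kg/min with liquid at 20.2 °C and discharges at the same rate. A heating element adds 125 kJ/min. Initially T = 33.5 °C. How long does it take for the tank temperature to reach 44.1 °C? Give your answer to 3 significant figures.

First-law balance (no shaft work): M c_p dT/dt = ṁ c_p (T_in − T) + 125.
τ = M/ṁ = 202.86 min; T_ss = T_in + Q̇/(ṁ c_p) = 46.383 °C.
T(t) = T_ss + (T₀ − T_ss) e^(−t/τ). Set T = 44.1:
e^(−t/τ) = (44.1 − 46.383)/(33.5 − 46.383) = 0.17724
t = −202.86 · ln(0.17724) = 350.99 min.

351 min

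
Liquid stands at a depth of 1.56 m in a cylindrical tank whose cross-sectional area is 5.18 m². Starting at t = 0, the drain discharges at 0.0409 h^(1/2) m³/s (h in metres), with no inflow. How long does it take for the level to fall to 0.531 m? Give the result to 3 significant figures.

132 s

Accumulation of liquid (constant cross-section A): A dh/dt = −0.0409 √h.
This is separable: 2 d(√h)/dt = −0.0409/A, so √h = √h₀ − (0.0409/(2A)) t.
t = 2A(√h₀ − √h)/0.0409 = 2·5.18·(√1.56 − √0.531)/0.0409
  = 10.360 × (1.2490 − 0.72870) / 0.0409 = 131.79 s.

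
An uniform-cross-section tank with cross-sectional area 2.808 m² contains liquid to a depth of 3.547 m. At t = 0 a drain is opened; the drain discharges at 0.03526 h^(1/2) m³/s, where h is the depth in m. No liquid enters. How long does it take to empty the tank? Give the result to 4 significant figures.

Accumulation of liquid (constant cross-section A): A dh/dt = −0.03526 √h.
∫ h^(−1/2) dh = −(0.03526/A) ∫ dt, giving 2√h = 2√h₀ − (0.03526/A) t.
Set h = 0: 2√h₀ = (0.03526/A) t_empty ⇒ t_empty = 2A√h₀/0.03526.
t_empty = 2·2.808·√3.547/0.03526 = 5.61600·1.88335/0.03526 = 299.968 s.

300.0 s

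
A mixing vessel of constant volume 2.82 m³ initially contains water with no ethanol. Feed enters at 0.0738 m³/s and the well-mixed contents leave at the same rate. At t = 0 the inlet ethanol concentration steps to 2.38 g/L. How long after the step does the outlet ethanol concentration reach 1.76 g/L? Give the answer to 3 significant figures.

Species balance: V dC/dt = Q(C_in − C) ⇒ τ = V/Q = 38.211 s.
C(t) = C_in + (C₀ − C_in) e^(−t/τ). Set C = 1.76 and solve for t:
e^(−t/τ) = (C − C_in)/(C₀ − C_in) = (1.76 − 2.38)/(0 − 2.38) = 0.26050
t = −τ ln(…) = 38.211 × 1.3451 = 51.400 s.

51.4 s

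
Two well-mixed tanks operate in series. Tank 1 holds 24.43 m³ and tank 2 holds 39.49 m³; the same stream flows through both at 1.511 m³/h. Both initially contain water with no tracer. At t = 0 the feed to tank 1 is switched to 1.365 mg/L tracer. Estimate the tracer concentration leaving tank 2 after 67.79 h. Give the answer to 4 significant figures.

1.131 mg/L

Species balance on tank i: dCᵢ/dt = (Cᵢ₋₁ − Cᵢ)/τᵢ with τᵢ = Vᵢ/Q.
τ₁ = 24.43/1.511 = 16.1681 h; τ₂ = 39.49/1.511 = 26.1350 h.
Tank 1: C₁ = C_in(1 − e^(−t/τ₁)). Tank 2 (τ₁ ≠ τ₂): C₂ = C_in[1 − (τ₁ e^(−t/τ₁) − τ₂ e^(−t/τ₂))/(τ₁ − τ₂)].
At t = 67.79: e^(−t/τ₁) = 0.0151036, e^(−t/τ₂) = 0.0747326.
C₂ = 1.365·[1 − (16.1681·0.0151036 − 26.1350·0.0747326)/(-9.96691)] = 1.365·0.828538 = 1.13096 mg/L.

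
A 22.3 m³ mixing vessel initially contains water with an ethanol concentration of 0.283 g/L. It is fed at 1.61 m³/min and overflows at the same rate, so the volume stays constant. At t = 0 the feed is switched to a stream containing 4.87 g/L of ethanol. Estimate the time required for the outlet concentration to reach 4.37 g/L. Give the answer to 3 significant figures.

30.7 min

Accumulation = in − out for the solute gives V dC/dt = Q(C_in − C), so τ = V/Q = 13.851 min.
C(t) = C_in + (C₀ − C_in) e^(−t/τ). Set C = 4.37 and solve for t:
e^(−t/τ) = (C − C_in)/(C₀ − C_in) = (4.37 − 4.87)/(0.283 − 4.87) = 0.10900
t = −τ ln(…) = 13.851 × 2.2164 = 30.699 min.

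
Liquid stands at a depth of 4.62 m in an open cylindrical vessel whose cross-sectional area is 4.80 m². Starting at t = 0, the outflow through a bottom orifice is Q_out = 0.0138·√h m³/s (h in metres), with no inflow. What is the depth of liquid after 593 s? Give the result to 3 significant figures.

Unsteady balance on liquid volume: A dh/dt = −0.0138 √h.
Separate and integrate: 2(√h − √h₀) = −(0.0138/A) t.
√h = √4.62 − 0.0138·593/(2·4.80) = 2.1494 − 0.85244 = 1.2970.
h = 1.2970² = 1.6822 m.

1.68 m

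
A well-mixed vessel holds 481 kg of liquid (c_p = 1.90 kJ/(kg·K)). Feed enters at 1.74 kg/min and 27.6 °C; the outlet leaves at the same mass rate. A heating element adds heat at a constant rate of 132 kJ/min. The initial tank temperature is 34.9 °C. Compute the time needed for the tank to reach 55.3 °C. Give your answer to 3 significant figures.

M c_p dT/dt = ṁ c_p (T_in − T) + Q̇.
τ = M/ṁ = 276.44 min; T_ss = T_in + Q̇/(ṁ c_p) = 67.527 °C.
T(t) = T_ss + (T₀ − T_ss) e^(−t/τ). Set T = 55.3:
e^(−t/τ) = (55.3 − 67.527)/(34.9 − 67.527) = 0.37476
t = −276.44 · ln(0.37476) = 271.32 min.

271 min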